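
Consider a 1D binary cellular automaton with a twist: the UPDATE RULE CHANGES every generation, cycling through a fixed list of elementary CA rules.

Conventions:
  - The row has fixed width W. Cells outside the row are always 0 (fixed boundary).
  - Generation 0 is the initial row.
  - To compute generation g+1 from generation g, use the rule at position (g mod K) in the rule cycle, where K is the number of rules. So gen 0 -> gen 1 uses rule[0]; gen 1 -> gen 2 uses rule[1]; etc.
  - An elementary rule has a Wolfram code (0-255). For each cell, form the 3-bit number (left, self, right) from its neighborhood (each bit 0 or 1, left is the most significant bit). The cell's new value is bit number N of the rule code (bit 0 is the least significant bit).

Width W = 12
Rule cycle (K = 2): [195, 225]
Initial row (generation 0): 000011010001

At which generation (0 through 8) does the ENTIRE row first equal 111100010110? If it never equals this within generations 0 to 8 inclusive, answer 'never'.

Gen 0: 000011010001
Gen 1 (rule 195): 111101000110
Gen 2 (rule 225): 011110010010
Gen 3 (rule 195): 101110100100
Gen 4 (rule 225): 010111000001
Gen 5 (rule 195): 100011011110
Gen 6 (rule 225): 001001101110
Gen 7 (rule 195): 110010100110
Gen 8 (rule 225): 010001000010

Answer: never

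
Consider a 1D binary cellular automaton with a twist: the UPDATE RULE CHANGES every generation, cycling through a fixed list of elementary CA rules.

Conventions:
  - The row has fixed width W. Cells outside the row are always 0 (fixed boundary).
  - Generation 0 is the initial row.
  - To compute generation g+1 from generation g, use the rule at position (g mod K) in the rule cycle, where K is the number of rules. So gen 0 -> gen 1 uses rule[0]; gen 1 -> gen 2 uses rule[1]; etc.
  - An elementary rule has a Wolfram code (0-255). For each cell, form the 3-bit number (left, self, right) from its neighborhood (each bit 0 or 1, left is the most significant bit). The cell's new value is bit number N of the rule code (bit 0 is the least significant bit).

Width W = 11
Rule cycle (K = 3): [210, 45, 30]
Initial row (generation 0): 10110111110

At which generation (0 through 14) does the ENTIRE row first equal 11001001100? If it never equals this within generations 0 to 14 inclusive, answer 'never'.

Gen 0: 10110111110
Gen 1 (rule 210): 00010011111
Gen 2 (rule 45): 11010010000
Gen 3 (rule 30): 10011111000
Gen 4 (rule 210): 01101111100
Gen 5 (rule 45): 01011000001
Gen 6 (rule 30): 11010100011
Gen 7 (rule 210): 01000010101
Gen 8 (rule 45): 01011011111
Gen 9 (rule 30): 11010010000
Gen 10 (rule 210): 01001101000
Gen 11 (rule 45): 01001011011
Gen 12 (rule 30): 11111010010
Gen 13 (rule 210): 01111001101
Gen 14 (rule 45): 01000001011

Answer: never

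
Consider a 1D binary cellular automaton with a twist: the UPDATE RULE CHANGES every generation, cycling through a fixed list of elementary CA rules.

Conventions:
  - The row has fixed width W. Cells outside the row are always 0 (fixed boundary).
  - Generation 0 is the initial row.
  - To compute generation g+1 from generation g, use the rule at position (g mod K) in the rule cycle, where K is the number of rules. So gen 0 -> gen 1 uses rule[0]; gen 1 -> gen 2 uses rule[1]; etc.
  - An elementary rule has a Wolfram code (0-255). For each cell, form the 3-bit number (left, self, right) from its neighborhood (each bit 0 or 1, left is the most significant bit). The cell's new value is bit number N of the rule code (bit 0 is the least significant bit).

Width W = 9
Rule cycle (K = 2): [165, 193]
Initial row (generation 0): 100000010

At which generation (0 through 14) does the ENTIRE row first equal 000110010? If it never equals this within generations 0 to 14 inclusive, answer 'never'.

Gen 0: 100000010
Gen 1 (rule 165): 101111010
Gen 2 (rule 193): 000111000
Gen 3 (rule 165): 110010011
Gen 4 (rule 193): 010000001
Gen 5 (rule 165): 010111101
Gen 6 (rule 193): 000011100
Gen 7 (rule 165): 111001001
Gen 8 (rule 193): 011000000
Gen 9 (rule 165): 000011111
Gen 10 (rule 193): 111001111
Gen 11 (rule 165): 010000110
Gen 12 (rule 193): 000110010
Gen 13 (rule 165): 110000010
Gen 14 (rule 193): 010111000

Answer: 12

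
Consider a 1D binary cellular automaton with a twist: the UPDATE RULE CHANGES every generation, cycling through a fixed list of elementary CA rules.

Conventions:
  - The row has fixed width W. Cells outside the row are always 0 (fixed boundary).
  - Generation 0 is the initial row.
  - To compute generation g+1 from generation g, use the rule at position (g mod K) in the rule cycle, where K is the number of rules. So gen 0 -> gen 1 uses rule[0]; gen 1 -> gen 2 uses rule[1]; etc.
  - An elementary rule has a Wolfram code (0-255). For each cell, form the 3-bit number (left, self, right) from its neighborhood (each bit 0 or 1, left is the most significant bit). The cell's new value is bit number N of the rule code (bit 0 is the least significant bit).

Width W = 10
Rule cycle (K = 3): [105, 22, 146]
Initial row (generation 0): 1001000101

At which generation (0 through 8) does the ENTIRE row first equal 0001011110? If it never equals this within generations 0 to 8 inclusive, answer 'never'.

Gen 0: 1001000101
Gen 1 (rule 105): 0000010010
Gen 2 (rule 22): 0000111111
Gen 3 (rule 146): 0001011110
Gen 4 (rule 105): 1100110010
Gen 5 (rule 22): 0011001111
Gen 6 (rule 146): 0100110110
Gen 7 (rule 105): 0000111110
Gen 8 (rule 22): 0001000001

Answer: 3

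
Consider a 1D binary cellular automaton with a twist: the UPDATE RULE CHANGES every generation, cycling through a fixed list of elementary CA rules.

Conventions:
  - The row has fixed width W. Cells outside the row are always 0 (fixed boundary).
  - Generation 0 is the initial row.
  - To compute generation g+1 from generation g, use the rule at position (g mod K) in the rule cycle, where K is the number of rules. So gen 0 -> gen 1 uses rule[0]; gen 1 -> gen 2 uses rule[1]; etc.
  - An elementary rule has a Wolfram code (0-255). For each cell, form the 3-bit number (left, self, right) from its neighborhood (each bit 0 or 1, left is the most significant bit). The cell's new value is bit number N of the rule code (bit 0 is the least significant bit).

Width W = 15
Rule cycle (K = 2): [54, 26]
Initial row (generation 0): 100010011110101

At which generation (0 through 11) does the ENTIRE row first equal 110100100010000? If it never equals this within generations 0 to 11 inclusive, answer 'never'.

Answer: 11

Derivation:
Gen 0: 100010011110101
Gen 1 (rule 54): 110111100001111
Gen 2 (rule 26): 100100010011000
Gen 3 (rule 54): 111110111100100
Gen 4 (rule 26): 100000100011010
Gen 5 (rule 54): 110001110100111
Gen 6 (rule 26): 101011000011100
Gen 7 (rule 54): 111100100100010
Gen 8 (rule 26): 100011011010101
Gen 9 (rule 54): 110100100111111
Gen 10 (rule 26): 100011011100000
Gen 11 (rule 54): 110100100010000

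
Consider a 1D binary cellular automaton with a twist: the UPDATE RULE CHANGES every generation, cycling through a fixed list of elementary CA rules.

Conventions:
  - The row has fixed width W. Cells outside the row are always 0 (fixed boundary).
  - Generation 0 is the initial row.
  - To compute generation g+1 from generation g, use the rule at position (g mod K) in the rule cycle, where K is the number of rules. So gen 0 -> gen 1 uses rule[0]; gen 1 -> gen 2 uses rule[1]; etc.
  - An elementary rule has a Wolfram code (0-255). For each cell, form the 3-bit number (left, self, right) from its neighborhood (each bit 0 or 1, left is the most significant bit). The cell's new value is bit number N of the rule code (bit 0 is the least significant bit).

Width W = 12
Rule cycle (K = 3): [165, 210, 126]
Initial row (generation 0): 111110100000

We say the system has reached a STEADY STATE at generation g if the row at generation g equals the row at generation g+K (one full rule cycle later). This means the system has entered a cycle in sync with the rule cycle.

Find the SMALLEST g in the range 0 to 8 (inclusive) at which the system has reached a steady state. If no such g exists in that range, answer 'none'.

Answer: none

Derivation:
Gen 0: 111110100000
Gen 1 (rule 165): 011101101111
Gen 2 (rule 210): 101100100111
Gen 3 (rule 126): 111111111101
Gen 4 (rule 165): 011111111011
Gen 5 (rule 210): 101111111001
Gen 6 (rule 126): 111000001111
Gen 7 (rule 165): 010011100110
Gen 8 (rule 210): 101101111011
Gen 9 (rule 126): 111111001111
Gen 10 (rule 165): 011110000110
Gen 11 (rule 210): 101111001011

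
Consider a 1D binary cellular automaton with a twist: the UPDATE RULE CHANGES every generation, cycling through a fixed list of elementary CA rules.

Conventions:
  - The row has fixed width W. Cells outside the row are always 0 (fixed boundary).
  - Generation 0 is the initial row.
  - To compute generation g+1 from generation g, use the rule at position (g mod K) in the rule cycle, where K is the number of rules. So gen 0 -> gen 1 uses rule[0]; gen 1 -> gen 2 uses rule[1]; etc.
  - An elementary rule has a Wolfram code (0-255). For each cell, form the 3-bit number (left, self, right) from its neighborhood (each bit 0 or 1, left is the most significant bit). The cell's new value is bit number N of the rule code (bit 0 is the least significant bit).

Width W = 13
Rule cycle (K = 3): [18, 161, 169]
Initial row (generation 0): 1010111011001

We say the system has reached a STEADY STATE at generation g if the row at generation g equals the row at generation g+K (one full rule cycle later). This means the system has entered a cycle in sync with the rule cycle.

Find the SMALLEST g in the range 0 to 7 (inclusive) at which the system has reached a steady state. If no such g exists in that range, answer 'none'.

Answer: none

Derivation:
Gen 0: 1010111011001
Gen 1 (rule 18): 0000000000110
Gen 2 (rule 161): 1111111110000
Gen 3 (rule 169): 1111111100111
Gen 4 (rule 18): 0000000011000
Gen 5 (rule 161): 1111111000011
Gen 6 (rule 169): 1111110011010
Gen 7 (rule 18): 0000001100001
Gen 8 (rule 161): 1111100001100
Gen 9 (rule 169): 1111001101001
Gen 10 (rule 18): 0000110000110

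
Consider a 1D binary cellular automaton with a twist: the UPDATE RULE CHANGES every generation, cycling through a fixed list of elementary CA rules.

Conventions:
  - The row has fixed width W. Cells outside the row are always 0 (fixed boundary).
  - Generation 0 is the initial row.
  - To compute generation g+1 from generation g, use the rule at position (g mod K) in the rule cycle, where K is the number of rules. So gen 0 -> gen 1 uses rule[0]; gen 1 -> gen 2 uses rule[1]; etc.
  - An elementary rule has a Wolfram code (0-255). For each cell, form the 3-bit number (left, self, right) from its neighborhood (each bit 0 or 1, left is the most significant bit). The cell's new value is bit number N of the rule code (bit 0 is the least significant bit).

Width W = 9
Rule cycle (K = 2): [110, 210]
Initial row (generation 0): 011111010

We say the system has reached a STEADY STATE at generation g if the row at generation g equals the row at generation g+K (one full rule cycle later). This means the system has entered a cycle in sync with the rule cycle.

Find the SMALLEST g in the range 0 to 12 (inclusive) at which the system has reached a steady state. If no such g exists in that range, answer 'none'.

Gen 0: 011111010
Gen 1 (rule 110): 110001110
Gen 2 (rule 210): 011010111
Gen 3 (rule 110): 111111101
Gen 4 (rule 210): 011111100
Gen 5 (rule 110): 110000100
Gen 6 (rule 210): 011001010
Gen 7 (rule 110): 111011110
Gen 8 (rule 210): 011001111
Gen 9 (rule 110): 111011001
Gen 10 (rule 210): 011001110
Gen 11 (rule 110): 111011010
Gen 12 (rule 210): 011001001
Gen 13 (rule 110): 111011011
Gen 14 (rule 210): 011001001

Answer: 12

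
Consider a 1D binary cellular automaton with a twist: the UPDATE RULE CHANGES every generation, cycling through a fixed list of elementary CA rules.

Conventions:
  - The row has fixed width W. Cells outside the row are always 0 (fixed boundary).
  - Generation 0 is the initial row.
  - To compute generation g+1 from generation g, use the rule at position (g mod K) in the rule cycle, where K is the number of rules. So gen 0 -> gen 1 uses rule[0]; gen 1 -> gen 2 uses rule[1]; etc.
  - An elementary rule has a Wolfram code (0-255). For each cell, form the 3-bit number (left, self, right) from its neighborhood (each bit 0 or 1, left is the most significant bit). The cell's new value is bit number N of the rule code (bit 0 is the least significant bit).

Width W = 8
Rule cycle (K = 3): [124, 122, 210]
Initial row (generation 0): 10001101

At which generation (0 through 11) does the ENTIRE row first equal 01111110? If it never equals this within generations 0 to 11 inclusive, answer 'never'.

Answer: 3

Derivation:
Gen 0: 10001101
Gen 1 (rule 124): 11001111
Gen 2 (rule 122): 11111001
Gen 3 (rule 210): 01111110
Gen 4 (rule 124): 01000011
Gen 5 (rule 122): 10100111
Gen 6 (rule 210): 00011011
Gen 7 (rule 124): 00011111
Gen 8 (rule 122): 00110001
Gen 9 (rule 210): 01011010
Gen 10 (rule 124): 01111111
Gen 11 (rule 122): 11000001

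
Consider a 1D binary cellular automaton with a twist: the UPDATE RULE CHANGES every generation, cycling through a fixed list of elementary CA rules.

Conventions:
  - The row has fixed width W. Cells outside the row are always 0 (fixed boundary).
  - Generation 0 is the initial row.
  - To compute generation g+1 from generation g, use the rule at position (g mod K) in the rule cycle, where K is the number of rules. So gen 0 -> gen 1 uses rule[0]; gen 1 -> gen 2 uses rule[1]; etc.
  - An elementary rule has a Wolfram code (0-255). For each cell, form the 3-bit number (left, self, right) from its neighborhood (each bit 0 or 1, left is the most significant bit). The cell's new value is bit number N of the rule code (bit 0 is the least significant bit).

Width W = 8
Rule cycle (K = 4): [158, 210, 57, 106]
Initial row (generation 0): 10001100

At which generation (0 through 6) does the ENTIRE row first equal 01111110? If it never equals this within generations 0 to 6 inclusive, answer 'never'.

Gen 0: 10001100
Gen 1 (rule 158): 11011010
Gen 2 (rule 210): 01001001
Gen 3 (rule 57): 00100100
Gen 4 (rule 106): 01001000
Gen 5 (rule 158): 11111100
Gen 6 (rule 210): 01111110

Answer: 6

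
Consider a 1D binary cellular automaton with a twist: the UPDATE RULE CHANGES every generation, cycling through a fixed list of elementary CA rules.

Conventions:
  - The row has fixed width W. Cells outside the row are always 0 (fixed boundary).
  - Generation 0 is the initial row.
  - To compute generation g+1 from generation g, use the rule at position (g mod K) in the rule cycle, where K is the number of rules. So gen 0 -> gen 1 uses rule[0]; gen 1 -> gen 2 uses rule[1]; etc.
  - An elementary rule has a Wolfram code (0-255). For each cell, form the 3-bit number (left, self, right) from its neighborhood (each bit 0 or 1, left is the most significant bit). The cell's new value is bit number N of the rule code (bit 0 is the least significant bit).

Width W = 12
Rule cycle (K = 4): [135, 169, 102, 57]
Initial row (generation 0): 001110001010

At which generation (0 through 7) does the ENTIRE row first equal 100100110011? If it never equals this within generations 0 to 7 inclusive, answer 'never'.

Gen 0: 001110001010
Gen 1 (rule 135): 110100111010
Gen 2 (rule 169): 101000110100
Gen 3 (rule 102): 111001011100
Gen 4 (rule 57): 100100110011
Gen 5 (rule 135): 101101000100
Gen 6 (rule 169): 011010010001
Gen 7 (rule 102): 101110110011

Answer: 4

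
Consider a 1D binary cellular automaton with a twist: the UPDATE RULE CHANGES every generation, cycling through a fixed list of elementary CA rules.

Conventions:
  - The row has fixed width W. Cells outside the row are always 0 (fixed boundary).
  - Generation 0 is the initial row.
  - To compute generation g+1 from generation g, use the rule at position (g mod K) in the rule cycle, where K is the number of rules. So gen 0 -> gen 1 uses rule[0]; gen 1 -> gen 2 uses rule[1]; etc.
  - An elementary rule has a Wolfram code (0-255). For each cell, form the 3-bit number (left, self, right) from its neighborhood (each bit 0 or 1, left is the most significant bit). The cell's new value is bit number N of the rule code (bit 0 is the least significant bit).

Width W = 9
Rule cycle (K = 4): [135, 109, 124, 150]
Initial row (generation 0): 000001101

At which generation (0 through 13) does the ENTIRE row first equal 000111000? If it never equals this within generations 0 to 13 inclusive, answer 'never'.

Gen 0: 000001101
Gen 1 (rule 135): 111110001
Gen 2 (rule 109): 100010101
Gen 3 (rule 124): 110011111
Gen 4 (rule 150): 001101110
Gen 5 (rule 135): 110000100
Gen 6 (rule 109): 110110101
Gen 7 (rule 124): 111111111
Gen 8 (rule 150): 011111110
Gen 9 (rule 135): 101111100
Gen 10 (rule 109): 111000101
Gen 11 (rule 124): 101100111
Gen 12 (rule 150): 100011010
Gen 13 (rule 135): 101100010

Answer: never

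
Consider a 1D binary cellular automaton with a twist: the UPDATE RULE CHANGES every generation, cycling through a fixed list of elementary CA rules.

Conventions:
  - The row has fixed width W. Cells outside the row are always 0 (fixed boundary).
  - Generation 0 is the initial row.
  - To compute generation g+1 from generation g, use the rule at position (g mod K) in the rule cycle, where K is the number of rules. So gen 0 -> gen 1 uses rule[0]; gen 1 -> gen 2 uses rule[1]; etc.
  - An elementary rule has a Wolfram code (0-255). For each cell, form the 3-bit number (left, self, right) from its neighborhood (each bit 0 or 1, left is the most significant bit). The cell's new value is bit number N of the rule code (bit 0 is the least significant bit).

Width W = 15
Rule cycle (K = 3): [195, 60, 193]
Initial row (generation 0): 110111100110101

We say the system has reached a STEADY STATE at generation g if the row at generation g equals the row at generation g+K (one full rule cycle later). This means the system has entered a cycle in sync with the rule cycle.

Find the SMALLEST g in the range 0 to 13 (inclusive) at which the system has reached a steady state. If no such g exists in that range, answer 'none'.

Answer: none

Derivation:
Gen 0: 110111100110101
Gen 1 (rule 195): 010011101010000
Gen 2 (rule 60): 011010011111000
Gen 3 (rule 193): 001000001111011
Gen 4 (rule 195): 110011110111001
Gen 5 (rule 60): 101010001100101
Gen 6 (rule 193): 000000100100000
Gen 7 (rule 195): 111111001001111
Gen 8 (rule 60): 100000101101000
Gen 9 (rule 193): 001110000100011
Gen 10 (rule 195): 110110111001101
Gen 11 (rule 60): 101101100101011
Gen 12 (rule 193): 000100100000001
Gen 13 (rule 195): 111001001111110
Gen 14 (rule 60): 100101101000001
Gen 15 (rule 193): 000000100011100
Gen 16 (rule 195): 111111001101101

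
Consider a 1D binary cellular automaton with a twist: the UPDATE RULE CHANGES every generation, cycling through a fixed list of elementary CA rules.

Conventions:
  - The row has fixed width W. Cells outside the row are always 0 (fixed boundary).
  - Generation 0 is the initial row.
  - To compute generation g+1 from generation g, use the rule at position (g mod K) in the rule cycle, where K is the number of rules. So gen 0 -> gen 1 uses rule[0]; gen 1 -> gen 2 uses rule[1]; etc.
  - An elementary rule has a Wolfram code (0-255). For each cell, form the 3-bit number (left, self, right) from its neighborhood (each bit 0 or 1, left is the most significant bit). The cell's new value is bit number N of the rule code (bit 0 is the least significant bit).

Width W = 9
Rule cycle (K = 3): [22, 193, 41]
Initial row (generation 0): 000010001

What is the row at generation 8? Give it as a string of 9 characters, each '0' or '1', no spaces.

Answer: 110010100

Derivation:
Gen 0: 000010001
Gen 1 (rule 22): 000111011
Gen 2 (rule 193): 110011001
Gen 3 (rule 41): 100010000
Gen 4 (rule 22): 110111000
Gen 5 (rule 193): 010011011
Gen 6 (rule 41): 000010110
Gen 7 (rule 22): 000110001
Gen 8 (rule 193): 110010100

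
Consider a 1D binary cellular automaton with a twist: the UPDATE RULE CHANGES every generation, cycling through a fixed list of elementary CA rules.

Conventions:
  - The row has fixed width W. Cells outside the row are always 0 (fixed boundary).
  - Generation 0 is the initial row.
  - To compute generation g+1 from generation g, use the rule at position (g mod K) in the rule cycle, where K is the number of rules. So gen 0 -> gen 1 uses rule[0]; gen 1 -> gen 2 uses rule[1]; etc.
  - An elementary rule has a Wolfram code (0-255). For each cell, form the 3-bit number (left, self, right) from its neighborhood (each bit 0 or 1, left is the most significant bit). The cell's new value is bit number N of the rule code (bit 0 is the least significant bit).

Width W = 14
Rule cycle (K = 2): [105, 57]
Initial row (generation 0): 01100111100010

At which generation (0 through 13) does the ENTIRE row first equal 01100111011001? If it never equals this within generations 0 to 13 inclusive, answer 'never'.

Answer: 13

Derivation:
Gen 0: 01100111100010
Gen 1 (rule 105): 01100100101000
Gen 2 (rule 57): 01010010010111
Gen 3 (rule 105): 00100000001101
Gen 4 (rule 57): 10011111101010
Gen 5 (rule 105): 00010000110100
Gen 6 (rule 57): 11001110101011
Gen 7 (rule 105): 11001011010111
Gen 8 (rule 57): 10100110101100
Gen 9 (rule 105): 01000111011101
Gen 10 (rule 57): 00110100110010
Gen 11 (rule 105): 10111000110000
Gen 12 (rule 57): 01100110101111
Gen 13 (rule 105): 01100111011001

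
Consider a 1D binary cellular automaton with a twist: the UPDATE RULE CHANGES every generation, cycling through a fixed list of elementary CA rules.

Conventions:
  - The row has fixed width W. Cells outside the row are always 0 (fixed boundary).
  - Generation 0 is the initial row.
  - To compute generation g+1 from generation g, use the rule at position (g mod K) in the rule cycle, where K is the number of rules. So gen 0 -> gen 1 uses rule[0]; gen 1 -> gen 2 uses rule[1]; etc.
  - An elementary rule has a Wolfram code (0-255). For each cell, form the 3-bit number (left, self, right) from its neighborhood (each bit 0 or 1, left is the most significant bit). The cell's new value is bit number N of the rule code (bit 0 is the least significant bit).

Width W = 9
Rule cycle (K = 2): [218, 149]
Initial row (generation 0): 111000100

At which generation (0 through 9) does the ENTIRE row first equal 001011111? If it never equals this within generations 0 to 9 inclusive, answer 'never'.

Answer: never

Derivation:
Gen 0: 111000100
Gen 1 (rule 218): 111101010
Gen 2 (rule 149): 011001011
Gen 3 (rule 218): 111110011
Gen 4 (rule 149): 011101000
Gen 5 (rule 218): 111100100
Gen 6 (rule 149): 011010111
Gen 7 (rule 218): 111000111
Gen 8 (rule 149): 010110010
Gen 9 (rule 218): 100111101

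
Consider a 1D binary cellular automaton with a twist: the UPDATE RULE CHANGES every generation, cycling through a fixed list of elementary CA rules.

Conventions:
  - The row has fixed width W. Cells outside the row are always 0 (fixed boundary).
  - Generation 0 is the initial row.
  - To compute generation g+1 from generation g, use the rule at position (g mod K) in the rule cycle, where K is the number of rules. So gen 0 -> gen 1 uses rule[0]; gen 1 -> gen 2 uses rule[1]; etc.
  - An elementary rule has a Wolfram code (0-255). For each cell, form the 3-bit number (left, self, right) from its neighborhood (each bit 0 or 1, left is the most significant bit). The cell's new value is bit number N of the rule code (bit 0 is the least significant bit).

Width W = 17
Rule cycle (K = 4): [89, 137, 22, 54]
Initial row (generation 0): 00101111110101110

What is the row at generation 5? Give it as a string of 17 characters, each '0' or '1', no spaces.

Answer: 01101000011100111

Derivation:
Gen 0: 00101111110101110
Gen 1 (rule 89): 10001000010001011
Gen 2 (rule 137): 00100011000100010
Gen 3 (rule 22): 01110100101110111
Gen 4 (rule 54): 10001111110001000
Gen 5 (rule 89): 01101000011100111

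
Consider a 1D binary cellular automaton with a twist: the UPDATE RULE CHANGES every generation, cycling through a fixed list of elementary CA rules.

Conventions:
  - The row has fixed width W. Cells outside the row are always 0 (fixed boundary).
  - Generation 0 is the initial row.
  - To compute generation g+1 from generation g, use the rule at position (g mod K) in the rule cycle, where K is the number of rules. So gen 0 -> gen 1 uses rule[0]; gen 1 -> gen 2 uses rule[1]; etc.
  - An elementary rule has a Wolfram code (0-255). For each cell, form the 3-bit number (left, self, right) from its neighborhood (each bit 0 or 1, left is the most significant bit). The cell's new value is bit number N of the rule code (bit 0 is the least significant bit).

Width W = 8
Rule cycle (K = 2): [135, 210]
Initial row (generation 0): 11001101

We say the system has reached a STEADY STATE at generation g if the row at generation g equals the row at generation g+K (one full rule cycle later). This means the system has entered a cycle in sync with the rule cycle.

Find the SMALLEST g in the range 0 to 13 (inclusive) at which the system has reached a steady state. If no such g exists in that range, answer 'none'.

Answer: 12

Derivation:
Gen 0: 11001101
Gen 1 (rule 135): 00010001
Gen 2 (rule 210): 00101010
Gen 3 (rule 135): 11101010
Gen 4 (rule 210): 01100001
Gen 5 (rule 135): 10001111
Gen 6 (rule 210): 01010111
Gen 7 (rule 135): 11010010
Gen 8 (rule 210): 01001101
Gen 9 (rule 135): 11010001
Gen 10 (rule 210): 01001010
Gen 11 (rule 135): 11011010
Gen 12 (rule 210): 01001001
Gen 13 (rule 135): 11011011
Gen 14 (rule 210): 01001001
Gen 15 (rule 135): 11011011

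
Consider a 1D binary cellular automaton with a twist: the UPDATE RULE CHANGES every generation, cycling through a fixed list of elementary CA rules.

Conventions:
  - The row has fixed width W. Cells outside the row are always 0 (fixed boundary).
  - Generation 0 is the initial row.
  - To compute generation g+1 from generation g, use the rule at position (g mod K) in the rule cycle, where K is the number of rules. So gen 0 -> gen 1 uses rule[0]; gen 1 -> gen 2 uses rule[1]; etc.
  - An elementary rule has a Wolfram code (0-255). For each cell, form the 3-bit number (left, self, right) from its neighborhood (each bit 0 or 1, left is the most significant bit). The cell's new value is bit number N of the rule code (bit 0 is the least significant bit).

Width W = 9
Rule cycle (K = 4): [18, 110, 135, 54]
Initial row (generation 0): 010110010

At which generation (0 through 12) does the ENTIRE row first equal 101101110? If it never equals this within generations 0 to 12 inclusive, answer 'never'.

Answer: 3

Derivation:
Gen 0: 010110010
Gen 1 (rule 18): 100001101
Gen 2 (rule 110): 100011111
Gen 3 (rule 135): 101101110
Gen 4 (rule 54): 110010001
Gen 5 (rule 18): 001101010
Gen 6 (rule 110): 011111110
Gen 7 (rule 135): 101111100
Gen 8 (rule 54): 110000010
Gen 9 (rule 18): 001000101
Gen 10 (rule 110): 011001111
Gen 11 (rule 135): 100010110
Gen 12 (rule 54): 110111001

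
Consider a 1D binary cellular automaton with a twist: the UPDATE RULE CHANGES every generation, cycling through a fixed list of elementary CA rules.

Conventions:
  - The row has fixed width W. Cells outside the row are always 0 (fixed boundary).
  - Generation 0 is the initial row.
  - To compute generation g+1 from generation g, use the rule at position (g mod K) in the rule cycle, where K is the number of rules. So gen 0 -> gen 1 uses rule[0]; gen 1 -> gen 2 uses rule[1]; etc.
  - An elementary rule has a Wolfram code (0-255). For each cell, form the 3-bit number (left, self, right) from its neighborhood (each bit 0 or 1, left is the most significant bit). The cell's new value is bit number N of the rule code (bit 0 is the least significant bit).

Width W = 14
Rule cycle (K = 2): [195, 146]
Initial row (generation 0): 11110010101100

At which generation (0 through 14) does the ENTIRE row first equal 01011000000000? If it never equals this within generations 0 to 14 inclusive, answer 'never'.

Gen 0: 11110010101100
Gen 1 (rule 195): 01110100000101
Gen 2 (rule 146): 10100010001000
Gen 3 (rule 195): 00001100110011
Gen 4 (rule 146): 00010011001100
Gen 5 (rule 195): 11100101010101
Gen 6 (rule 146): 01011000000000
Gen 7 (rule 195): 10001011111111
Gen 8 (rule 146): 01010001111110
Gen 9 (rule 195): 10000110111110
Gen 10 (rule 146): 01001000011101
Gen 11 (rule 195): 10010011101100
Gen 12 (rule 146): 01101101000010
Gen 13 (rule 195): 10100100011100
Gen 14 (rule 146): 00011010101010

Answer: 6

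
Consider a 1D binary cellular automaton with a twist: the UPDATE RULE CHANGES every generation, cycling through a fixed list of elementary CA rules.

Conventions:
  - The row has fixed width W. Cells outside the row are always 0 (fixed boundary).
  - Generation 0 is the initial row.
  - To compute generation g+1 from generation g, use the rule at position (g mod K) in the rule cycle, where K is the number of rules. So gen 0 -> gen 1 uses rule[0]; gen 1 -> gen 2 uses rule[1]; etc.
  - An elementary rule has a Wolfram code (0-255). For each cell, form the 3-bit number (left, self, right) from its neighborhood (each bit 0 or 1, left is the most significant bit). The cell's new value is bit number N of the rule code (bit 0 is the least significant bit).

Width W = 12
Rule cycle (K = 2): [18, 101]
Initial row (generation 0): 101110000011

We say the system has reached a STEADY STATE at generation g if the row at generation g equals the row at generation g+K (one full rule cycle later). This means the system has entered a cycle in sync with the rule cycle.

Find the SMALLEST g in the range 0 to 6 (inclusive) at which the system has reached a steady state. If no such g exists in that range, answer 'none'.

Answer: 3

Derivation:
Gen 0: 101110000011
Gen 1 (rule 18): 000001000100
Gen 2 (rule 101): 111101010101
Gen 3 (rule 18): 000000000000
Gen 4 (rule 101): 111111111111
Gen 5 (rule 18): 000000000000
Gen 6 (rule 101): 111111111111
Gen 7 (rule 18): 000000000000
Gen 8 (rule 101): 111111111111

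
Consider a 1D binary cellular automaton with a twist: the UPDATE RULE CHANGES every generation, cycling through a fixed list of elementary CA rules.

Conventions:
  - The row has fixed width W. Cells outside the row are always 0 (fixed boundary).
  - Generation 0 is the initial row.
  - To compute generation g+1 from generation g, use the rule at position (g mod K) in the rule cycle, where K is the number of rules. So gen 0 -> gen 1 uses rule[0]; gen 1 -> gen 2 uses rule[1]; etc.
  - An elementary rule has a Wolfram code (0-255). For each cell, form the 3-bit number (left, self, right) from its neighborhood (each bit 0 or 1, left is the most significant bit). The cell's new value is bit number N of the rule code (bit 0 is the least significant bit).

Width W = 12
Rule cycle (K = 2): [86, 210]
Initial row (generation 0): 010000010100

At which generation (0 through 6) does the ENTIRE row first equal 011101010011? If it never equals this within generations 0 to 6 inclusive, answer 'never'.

Answer: 2

Derivation:
Gen 0: 010000010100
Gen 1 (rule 86): 111000110110
Gen 2 (rule 210): 011101010011
Gen 3 (rule 86): 100101011101
Gen 4 (rule 210): 011000001100
Gen 5 (rule 86): 101100010110
Gen 6 (rule 210): 000110100011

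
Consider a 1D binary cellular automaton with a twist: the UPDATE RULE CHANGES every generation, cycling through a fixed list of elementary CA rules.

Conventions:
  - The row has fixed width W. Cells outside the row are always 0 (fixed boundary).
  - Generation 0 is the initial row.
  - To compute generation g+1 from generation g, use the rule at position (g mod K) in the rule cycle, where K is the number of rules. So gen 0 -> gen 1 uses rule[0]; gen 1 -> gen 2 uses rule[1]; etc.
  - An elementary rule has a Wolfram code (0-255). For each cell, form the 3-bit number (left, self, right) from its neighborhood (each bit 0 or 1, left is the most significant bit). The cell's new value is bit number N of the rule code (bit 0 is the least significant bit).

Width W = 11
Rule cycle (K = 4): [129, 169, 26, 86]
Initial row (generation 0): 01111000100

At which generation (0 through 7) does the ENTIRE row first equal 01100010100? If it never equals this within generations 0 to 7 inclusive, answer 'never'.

Answer: never

Derivation:
Gen 0: 01111000100
Gen 1 (rule 129): 00110010001
Gen 2 (rule 169): 10100000100
Gen 3 (rule 26): 00010001010
Gen 4 (rule 86): 00111011011
Gen 5 (rule 129): 10010000000
Gen 6 (rule 169): 00000111111
Gen 7 (rule 26): 00001100000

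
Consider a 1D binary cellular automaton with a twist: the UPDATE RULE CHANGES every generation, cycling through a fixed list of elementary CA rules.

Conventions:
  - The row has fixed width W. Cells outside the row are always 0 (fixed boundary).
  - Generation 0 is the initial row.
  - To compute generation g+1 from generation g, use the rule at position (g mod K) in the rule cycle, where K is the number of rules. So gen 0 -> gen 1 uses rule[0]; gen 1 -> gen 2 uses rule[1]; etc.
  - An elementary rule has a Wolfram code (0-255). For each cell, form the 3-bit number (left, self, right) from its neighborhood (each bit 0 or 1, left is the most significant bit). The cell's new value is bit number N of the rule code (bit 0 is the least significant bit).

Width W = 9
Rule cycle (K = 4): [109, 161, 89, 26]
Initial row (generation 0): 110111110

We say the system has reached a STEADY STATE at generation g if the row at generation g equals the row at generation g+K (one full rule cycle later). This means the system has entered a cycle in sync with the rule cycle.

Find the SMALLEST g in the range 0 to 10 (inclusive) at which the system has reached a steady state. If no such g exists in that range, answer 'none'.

Gen 0: 110111110
Gen 1 (rule 109): 111100010
Gen 2 (rule 161): 011001000
Gen 3 (rule 89): 011100111
Gen 4 (rule 26): 110011100
Gen 5 (rule 109): 110010101
Gen 6 (rule 161): 000001010
Gen 7 (rule 89): 111100001
Gen 8 (rule 26): 100010010
Gen 9 (rule 109): 101010010
Gen 10 (rule 161): 010100000
Gen 11 (rule 89): 000011111
Gen 12 (rule 26): 000110000
Gen 13 (rule 109): 110110111
Gen 14 (rule 161): 001001010

Answer: none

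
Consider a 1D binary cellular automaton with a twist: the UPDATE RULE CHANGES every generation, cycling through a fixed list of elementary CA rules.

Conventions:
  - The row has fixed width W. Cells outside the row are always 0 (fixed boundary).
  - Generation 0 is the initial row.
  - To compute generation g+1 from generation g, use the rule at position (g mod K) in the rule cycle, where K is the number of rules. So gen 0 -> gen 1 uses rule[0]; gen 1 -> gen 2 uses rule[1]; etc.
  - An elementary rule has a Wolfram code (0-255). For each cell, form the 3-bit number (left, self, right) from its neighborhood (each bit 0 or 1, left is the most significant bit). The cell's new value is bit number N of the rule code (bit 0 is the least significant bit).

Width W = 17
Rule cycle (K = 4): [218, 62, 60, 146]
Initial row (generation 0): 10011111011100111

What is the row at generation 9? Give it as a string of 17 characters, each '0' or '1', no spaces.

Answer: 00010000000010001

Derivation:
Gen 0: 10011111011100111
Gen 1 (rule 218): 01111111011111111
Gen 2 (rule 62): 11000000110000000
Gen 3 (rule 60): 10100000101000000
Gen 4 (rule 146): 00010001000100000
Gen 5 (rule 218): 00101010101010000
Gen 6 (rule 62): 01111111111111000
Gen 7 (rule 60): 01000000000000100
Gen 8 (rule 146): 10100000000001010
Gen 9 (rule 218): 00010000000010001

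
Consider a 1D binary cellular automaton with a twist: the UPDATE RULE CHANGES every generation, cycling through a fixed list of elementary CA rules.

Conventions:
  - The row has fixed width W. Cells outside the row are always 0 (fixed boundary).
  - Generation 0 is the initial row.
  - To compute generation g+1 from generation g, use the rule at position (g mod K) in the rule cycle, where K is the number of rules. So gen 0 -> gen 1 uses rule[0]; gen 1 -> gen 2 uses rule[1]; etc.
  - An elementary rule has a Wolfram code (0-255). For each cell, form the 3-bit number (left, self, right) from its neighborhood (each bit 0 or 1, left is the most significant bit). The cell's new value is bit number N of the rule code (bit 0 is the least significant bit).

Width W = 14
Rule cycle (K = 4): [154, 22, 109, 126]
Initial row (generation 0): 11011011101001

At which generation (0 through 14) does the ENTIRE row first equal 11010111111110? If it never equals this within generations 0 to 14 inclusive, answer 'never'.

Answer: 9

Derivation:
Gen 0: 11011011101001
Gen 1 (rule 154): 10010011000110
Gen 2 (rule 22): 11111100101001
Gen 3 (rule 109): 10000100111001
Gen 4 (rule 126): 11001111101111
Gen 5 (rule 154): 10111111001110
Gen 6 (rule 22): 10000000110001
Gen 7 (rule 109): 10111110110101
Gen 8 (rule 126): 11100011111111
Gen 9 (rule 154): 11010111111110
Gen 10 (rule 22): 00010000000001
Gen 11 (rule 109): 11010111111101
Gen 12 (rule 126): 11111100000111
Gen 13 (rule 154): 11111010001110
Gen 14 (rule 22): 00000011010001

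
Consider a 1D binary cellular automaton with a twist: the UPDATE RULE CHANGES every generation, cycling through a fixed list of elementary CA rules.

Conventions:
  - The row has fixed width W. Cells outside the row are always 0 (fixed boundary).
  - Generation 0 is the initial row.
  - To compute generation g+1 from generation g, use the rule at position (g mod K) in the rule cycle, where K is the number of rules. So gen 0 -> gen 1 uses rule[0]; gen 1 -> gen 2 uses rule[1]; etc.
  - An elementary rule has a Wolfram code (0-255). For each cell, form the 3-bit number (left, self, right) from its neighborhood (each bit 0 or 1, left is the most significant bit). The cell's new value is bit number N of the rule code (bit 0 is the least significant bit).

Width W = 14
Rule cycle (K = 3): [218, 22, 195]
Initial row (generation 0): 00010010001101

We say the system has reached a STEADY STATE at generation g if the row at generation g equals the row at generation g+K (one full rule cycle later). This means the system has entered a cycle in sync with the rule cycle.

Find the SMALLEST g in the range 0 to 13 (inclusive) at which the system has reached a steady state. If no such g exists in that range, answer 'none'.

Answer: 7

Derivation:
Gen 0: 00010010001101
Gen 1 (rule 218): 00101101011100
Gen 2 (rule 22): 01100001000010
Gen 3 (rule 195): 10101110011100
Gen 4 (rule 218): 00001111111110
Gen 5 (rule 22): 00010000000001
Gen 6 (rule 195): 11100111111110
Gen 7 (rule 218): 11111111111111
Gen 8 (rule 22): 00000000000000
Gen 9 (rule 195): 11111111111111
Gen 10 (rule 218): 11111111111111
Gen 11 (rule 22): 00000000000000
Gen 12 (rule 195): 11111111111111
Gen 13 (rule 218): 11111111111111
Gen 14 (rule 22): 00000000000000
Gen 15 (rule 195): 11111111111111
Gen 16 (rule 218): 11111111111111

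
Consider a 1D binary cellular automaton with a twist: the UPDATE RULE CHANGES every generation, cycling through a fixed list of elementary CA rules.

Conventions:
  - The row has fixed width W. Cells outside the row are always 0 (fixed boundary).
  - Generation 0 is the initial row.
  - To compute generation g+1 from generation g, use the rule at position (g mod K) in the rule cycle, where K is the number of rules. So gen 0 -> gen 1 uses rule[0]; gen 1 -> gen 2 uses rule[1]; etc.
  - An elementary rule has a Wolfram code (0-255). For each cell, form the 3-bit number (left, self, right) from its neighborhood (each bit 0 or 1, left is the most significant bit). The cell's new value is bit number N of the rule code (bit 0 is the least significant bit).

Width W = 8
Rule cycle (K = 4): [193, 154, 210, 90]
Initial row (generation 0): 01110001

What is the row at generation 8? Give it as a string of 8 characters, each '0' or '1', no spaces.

Gen 0: 01110001
Gen 1 (rule 193): 00110100
Gen 2 (rule 154): 01100010
Gen 3 (rule 210): 10110101
Gen 4 (rule 90): 00110000
Gen 5 (rule 193): 10010111
Gen 6 (rule 154): 01100110
Gen 7 (rule 210): 10111011
Gen 8 (rule 90): 00101011

Answer: 00101011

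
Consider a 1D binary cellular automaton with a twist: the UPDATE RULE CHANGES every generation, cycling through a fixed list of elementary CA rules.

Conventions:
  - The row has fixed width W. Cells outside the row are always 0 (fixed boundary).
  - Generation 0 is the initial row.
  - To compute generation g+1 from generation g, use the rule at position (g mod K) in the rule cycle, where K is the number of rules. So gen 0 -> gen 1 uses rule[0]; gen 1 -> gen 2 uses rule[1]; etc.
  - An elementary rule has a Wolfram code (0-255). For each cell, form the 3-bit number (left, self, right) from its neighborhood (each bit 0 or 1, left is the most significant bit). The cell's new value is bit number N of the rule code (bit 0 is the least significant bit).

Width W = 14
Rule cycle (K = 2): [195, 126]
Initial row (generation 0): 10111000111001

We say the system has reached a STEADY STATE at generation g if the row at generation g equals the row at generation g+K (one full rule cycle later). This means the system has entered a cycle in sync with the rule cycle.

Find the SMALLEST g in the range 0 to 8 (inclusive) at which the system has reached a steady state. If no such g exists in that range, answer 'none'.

Gen 0: 10111000111001
Gen 1 (rule 195): 00011011011010
Gen 2 (rule 126): 00111111111111
Gen 3 (rule 195): 11011111111111
Gen 4 (rule 126): 11110000000001
Gen 5 (rule 195): 01110111111110
Gen 6 (rule 126): 11011100000011
Gen 7 (rule 195): 01001101111101
Gen 8 (rule 126): 11111111000111
Gen 9 (rule 195): 01111111011011
Gen 10 (rule 126): 11000001111111

Answer: none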